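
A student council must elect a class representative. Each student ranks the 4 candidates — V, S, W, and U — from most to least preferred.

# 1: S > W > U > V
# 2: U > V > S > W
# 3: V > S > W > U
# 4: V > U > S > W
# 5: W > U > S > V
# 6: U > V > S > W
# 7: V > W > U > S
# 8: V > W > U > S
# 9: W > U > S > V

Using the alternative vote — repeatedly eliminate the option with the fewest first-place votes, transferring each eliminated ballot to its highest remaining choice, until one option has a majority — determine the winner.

V

Round 1: V 4, W 2, U 2, S 1. S has the fewest and is eliminated.
Round 2: V 4, W 3, U 2. U has the fewest and is eliminated.
Round 3: V 6, W 3. V has a majority.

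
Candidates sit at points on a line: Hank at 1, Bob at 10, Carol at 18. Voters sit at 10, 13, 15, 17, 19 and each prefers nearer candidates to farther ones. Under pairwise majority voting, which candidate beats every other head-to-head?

Carol

With single-peaked preferences on a line, the Condorcet winner is the candidate closest to the median voter.
The median voter (position 15) is closest to Carol at 18.
Check: Carol vs Hank — voters closer to Carol: 5 of 5.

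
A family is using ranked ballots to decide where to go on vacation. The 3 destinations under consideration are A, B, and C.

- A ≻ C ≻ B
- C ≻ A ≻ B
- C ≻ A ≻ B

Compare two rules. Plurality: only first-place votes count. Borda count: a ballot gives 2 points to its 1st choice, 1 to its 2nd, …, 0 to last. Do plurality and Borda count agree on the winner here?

Yes

Plurality first-place counts: A 1, B 0, C 2 → C.
Borda totals: A 4, B 0, C 5 → C.
The two rules agree on C.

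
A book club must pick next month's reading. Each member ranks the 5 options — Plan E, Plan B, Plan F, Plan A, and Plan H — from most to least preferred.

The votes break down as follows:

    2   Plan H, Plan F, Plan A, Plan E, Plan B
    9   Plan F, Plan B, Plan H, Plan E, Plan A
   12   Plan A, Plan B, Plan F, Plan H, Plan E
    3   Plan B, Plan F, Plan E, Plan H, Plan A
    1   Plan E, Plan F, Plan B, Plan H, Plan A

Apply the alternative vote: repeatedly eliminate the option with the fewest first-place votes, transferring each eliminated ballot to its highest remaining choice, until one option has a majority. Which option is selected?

Plan F

Round 1: Plan A 12, Plan F 9, Plan B 3, Plan H 2, Plan E 1. Plan E has the fewest and is eliminated.
Round 2: Plan A 12, Plan F 10, Plan B 3, Plan H 2. Plan H has the fewest and is eliminated.
Round 3: Plan F 12, Plan A 12, Plan B 3. Plan B has the fewest and is eliminated.
Round 4: Plan F 15, Plan A 12. Plan F has a majority.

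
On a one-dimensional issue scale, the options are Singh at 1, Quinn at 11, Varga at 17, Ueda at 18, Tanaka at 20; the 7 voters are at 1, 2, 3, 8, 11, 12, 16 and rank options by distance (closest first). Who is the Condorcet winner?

Quinn

With single-peaked preferences on a line, the Condorcet winner is the candidate closest to the median voter.
The median voter (position 8) is closest to Quinn at 11.
Check: Quinn vs Varga — voters closer to Quinn: 6 of 7.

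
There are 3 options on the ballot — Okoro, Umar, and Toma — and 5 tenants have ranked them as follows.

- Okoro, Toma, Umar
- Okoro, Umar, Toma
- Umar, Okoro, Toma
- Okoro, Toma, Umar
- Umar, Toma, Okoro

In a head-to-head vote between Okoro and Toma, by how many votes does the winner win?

Ballots ranking Okoro above Toma: 4.
Ballots ranking Toma above Okoro: 1.
Okoro wins 4–1, a margin of 3.

3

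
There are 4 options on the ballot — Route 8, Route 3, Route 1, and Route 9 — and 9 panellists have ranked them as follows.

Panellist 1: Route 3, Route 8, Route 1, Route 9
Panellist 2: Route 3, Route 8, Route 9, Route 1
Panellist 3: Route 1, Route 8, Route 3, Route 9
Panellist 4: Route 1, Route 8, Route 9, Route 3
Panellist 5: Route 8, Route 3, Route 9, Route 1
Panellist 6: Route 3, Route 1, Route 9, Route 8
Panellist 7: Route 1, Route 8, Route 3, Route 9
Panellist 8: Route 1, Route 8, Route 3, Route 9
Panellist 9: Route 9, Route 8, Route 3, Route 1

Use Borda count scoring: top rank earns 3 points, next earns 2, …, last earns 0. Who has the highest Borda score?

Borda scores:
  Route 8: 2 + 2 + 2 + 2 + 3 + 0 + 2 + 2 + 2 = 17
  Route 3: 3 + 3 + 1 + 0 + 2 + 3 + 1 + 1 + 1 = 15
  Route 1: 1 + 0 + 3 + 3 + 0 + 2 + 3 + 3 + 0 = 15
  Route 9: 0 + 1 + 0 + 1 + 1 + 1 + 0 + 0 + 3 = 7
Route 8 has the highest total.

Route 8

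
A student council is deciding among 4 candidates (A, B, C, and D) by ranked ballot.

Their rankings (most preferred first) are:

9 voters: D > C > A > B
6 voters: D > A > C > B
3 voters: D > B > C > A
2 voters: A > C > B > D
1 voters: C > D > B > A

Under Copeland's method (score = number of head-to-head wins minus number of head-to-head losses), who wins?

D

Pairwise results:
  A vs B: A wins 17–4.
  A vs C: C wins 13–8.
  A vs D: D wins 19–2.
  B vs C: C wins 18–3.
  B vs D: D wins 19–2.
  C vs D: D wins 18–3.
Copeland scores (wins − losses):
  A: 1 − 2 = -1
  B: 0 − 3 = -3
  C: 2 − 1 = 1
  D: 3 − 0 = 3
D has the best Copeland score.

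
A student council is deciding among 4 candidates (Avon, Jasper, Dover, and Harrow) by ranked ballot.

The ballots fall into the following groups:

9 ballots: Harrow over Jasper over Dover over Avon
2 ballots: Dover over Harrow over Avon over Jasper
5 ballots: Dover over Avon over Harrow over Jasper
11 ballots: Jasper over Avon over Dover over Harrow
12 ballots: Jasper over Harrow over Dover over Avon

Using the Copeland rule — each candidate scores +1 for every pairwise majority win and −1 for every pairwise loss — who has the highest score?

Pairwise results:
  Avon vs Jasper: Jasper wins 32–7.
  Avon vs Dover: Dover wins 28–11.
  Avon vs Harrow: Harrow wins 23–16.
  Jasper vs Dover: Jasper wins 32–7.
  Jasper vs Harrow: Jasper wins 23–16.
  Dover vs Harrow: Harrow wins 21–18.
Copeland scores (wins − losses):
  Avon: 0 − 3 = -3
  Jasper: 3 − 0 = 3
  Dover: 1 − 2 = -1
  Harrow: 2 − 1 = 1
Jasper has the best Copeland score.

Jasper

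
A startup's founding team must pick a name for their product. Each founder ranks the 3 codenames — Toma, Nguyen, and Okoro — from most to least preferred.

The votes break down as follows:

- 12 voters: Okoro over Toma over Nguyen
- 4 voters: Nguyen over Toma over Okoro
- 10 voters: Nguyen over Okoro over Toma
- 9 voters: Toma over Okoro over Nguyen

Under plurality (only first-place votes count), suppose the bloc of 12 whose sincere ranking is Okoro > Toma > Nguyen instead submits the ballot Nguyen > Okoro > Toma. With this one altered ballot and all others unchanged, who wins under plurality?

Nguyen

First-place totals with the altered ballot: Toma 9, Nguyen 26, Okoro 0.
The winner is unchanged: still Nguyen.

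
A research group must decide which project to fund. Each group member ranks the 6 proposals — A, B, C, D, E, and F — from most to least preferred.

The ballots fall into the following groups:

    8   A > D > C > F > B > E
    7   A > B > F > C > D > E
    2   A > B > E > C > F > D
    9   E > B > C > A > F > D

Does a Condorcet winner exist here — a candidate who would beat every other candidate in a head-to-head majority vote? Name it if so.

Head-to-head results (26 voters total):
A vs B: A wins 17–9.
A vs C: A wins 17–9.
A vs D: A wins 26–0.
A vs E: A wins 17–9.
A vs F: A wins 26–0.
B vs C: B wins 18–8.
B vs D: B wins 18–8.
B vs E: B wins 17–9.
B vs F: B wins 18–8.
C vs D: C wins 18–8.
C vs E: C wins 15–11.
C vs F: C wins 19–7.
D vs E: D wins 15–11.
D vs F: F wins 18–8.
E vs F: F wins 15–11.
A beats each rival — B (17–9), C (17–9), D (26–0), E (17–9), F (26–0) — so A is the Condorcet winner.

A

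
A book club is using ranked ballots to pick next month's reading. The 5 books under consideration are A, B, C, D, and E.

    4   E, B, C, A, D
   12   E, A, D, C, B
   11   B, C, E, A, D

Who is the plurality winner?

E

First-place vote totals:
  A: 0
  B: 11
  C: 0
  D: 0
  E: 16
E has the most first-place votes.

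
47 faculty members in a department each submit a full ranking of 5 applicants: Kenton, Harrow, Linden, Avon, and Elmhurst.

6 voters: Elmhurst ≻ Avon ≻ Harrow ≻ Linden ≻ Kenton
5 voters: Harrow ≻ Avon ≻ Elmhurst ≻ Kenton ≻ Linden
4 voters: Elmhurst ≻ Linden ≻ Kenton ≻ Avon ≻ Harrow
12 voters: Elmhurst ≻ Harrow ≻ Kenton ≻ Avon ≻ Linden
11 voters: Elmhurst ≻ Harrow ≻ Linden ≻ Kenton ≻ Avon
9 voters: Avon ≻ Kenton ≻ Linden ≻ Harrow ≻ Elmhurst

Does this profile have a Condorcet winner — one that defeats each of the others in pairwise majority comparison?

Yes

Head-to-head results (47 voters total):
Kenton vs Harrow: Harrow wins 34–13.
Kenton vs Linden: Kenton wins 26–21.
Kenton vs Avon: Kenton wins 27–20.
Kenton vs Elmhurst: Elmhurst wins 38–9.
Harrow vs Linden: Harrow wins 34–13.
Harrow vs Avon: Harrow wins 28–19.
Harrow vs Elmhurst: Elmhurst wins 33–14.
Linden vs Avon: Avon wins 32–15.
Linden vs Elmhurst: Elmhurst wins 38–9.
Avon vs Elmhurst: Elmhurst wins 33–14.
Elmhurst beats each rival — Kenton (38–9), Harrow (33–14), Linden (38–9), Avon (33–14) — so Elmhurst is the Condorcet winner.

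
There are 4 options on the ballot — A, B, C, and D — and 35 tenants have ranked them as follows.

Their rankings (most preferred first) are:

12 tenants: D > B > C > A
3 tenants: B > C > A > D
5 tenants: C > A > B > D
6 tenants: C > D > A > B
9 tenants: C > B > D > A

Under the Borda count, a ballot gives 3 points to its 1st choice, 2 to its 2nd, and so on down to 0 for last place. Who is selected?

Borda scores:
  A: 12·0 + 3·1 + 5·2 + 6·1 + 9·0 = 19
  B: 12·2 + 3·3 + 5·1 + 6·0 + 9·2 = 56
  C: 12·1 + 3·2 + 5·3 + 6·3 + 9·3 = 78
  D: 12·3 + 3·0 + 5·0 + 6·2 + 9·1 = 57
C has the highest total.

C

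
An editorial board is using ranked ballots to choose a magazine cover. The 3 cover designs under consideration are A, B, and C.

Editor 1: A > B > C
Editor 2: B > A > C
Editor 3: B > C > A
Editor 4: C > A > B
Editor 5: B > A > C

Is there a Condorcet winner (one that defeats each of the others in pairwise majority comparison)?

Head-to-head results (5 voters total):
A vs B: B wins 3–2.
A vs C: A wins 3–2.
B vs C: B wins 4–1.
B beats each rival — A (3–2), C (4–1) — so B is the Condorcet winner.

Yes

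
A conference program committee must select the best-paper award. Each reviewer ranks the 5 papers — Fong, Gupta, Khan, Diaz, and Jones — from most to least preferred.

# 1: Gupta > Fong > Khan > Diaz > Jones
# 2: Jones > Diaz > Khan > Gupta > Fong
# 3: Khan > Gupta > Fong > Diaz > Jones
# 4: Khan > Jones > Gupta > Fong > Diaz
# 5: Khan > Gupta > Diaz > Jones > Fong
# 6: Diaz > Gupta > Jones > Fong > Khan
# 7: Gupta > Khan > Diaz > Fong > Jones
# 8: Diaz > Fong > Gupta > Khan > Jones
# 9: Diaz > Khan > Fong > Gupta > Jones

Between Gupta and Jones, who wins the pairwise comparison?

Gupta

Ballots ranking Gupta above Jones: 7.
Ballots ranking Jones above Gupta: 2.
Gupta wins the head-to-head, 7–2.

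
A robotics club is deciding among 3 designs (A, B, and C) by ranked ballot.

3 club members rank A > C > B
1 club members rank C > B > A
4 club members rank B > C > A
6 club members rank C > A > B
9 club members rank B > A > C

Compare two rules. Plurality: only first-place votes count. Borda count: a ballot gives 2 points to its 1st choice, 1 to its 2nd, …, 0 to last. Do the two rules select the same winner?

Yes

Plurality first-place counts: A 3, B 13, C 7 → B.
Borda totals: A 21, B 27, C 21 → B.
The two rules agree on B.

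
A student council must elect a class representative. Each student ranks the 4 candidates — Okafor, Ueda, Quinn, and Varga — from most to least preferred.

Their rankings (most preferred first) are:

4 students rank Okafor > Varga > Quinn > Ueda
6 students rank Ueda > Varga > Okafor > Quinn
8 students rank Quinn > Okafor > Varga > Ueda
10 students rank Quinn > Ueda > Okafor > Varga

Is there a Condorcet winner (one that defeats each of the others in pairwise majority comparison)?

Head-to-head results (28 voters total):
Okafor vs Ueda: Ueda wins 16–12.
Okafor vs Quinn: Quinn wins 18–10.
Okafor vs Varga: Okafor wins 22–6.
Ueda vs Quinn: Quinn wins 22–6.
Ueda vs Varga: Ueda wins 16–12.
Quinn vs Varga: Quinn wins 18–10.
Quinn beats each rival — Okafor (18–10), Ueda (22–6), Varga (18–10) — so Quinn is the Condorcet winner.

Yes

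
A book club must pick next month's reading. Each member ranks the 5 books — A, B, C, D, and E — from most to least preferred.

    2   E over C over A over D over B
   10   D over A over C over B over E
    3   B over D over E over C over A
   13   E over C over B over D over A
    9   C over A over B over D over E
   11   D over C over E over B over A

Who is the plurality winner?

D

First-place vote totals:
  A: 0
  B: 3
  C: 9
  D: 21
  E: 15
D has the most first-place votes.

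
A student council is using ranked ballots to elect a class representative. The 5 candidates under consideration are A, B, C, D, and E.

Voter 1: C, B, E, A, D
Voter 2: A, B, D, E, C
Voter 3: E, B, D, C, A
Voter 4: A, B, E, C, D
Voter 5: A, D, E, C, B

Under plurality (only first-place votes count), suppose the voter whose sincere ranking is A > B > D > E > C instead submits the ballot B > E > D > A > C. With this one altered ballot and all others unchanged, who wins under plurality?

First-place totals with the altered ballot: A 2, B 1, C 1, D 0, E 1.
The winner is unchanged: still A.

A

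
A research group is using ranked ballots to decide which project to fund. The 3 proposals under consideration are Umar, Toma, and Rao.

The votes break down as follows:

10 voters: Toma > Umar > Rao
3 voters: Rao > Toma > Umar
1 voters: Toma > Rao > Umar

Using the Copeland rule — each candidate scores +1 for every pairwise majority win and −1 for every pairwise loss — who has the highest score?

Toma

Pairwise results:
  Umar vs Toma: Toma wins 14–0.
  Umar vs Rao: Umar wins 10–4.
  Toma vs Rao: Toma wins 11–3.
Copeland scores (wins − losses):
  Umar: 1 − 1 = 0
  Toma: 2 − 0 = 2
  Rao: 0 − 2 = -2
Toma has the best Copeland score.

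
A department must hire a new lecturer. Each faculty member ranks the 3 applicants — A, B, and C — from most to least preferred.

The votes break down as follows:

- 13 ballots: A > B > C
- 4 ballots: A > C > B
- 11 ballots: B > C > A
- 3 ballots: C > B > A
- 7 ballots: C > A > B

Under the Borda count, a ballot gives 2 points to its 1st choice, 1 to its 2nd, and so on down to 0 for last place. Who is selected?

Borda scores:
  A: 13·2 + 4·2 + 11·0 + 3·0 + 7·1 = 41
  B: 13·1 + 4·0 + 11·2 + 3·1 + 7·0 = 38
  C: 13·0 + 4·1 + 11·1 + 3·2 + 7·2 = 35
A has the highest total.

A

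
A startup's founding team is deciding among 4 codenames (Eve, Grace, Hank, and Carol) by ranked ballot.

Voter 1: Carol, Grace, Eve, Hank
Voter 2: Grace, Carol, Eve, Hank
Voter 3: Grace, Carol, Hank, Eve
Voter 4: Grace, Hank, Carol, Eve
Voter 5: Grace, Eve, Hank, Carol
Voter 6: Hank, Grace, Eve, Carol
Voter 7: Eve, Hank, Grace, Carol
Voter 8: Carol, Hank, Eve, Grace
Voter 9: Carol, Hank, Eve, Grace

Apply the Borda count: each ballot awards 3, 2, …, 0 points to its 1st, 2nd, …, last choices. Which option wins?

Borda scores:
  Eve: 1 + 1 + 0 + 0 + 2 + 1 + 3 + 1 + 1 = 10
  Grace: 2 + 3 + 3 + 3 + 3 + 2 + 1 + 0 + 0 = 17
  Hank: 0 + 0 + 1 + 2 + 1 + 3 + 2 + 2 + 2 = 13
  Carol: 3 + 2 + 2 + 1 + 0 + 0 + 0 + 3 + 3 = 14
Grace has the highest total.

Grace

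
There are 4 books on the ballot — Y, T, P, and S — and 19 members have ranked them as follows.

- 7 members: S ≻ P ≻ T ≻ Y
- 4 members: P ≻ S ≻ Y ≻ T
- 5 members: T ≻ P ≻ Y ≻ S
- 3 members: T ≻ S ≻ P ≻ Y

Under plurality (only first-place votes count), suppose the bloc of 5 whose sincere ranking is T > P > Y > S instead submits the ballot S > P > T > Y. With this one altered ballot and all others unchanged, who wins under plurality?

First-place totals with the altered ballot: Y 0, T 3, P 4, S 12.
The switch changes the winner from T to S.

S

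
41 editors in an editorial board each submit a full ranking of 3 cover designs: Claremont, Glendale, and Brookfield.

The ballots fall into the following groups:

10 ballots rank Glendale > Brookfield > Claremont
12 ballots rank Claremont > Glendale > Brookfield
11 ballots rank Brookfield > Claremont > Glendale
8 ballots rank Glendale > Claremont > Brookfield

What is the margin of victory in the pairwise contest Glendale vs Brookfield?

19

Ballots ranking Glendale above Brookfield: 10+12+8 = 30.
Ballots ranking Brookfield above Glendale: 11.
Glendale wins 30–11, a margin of 19.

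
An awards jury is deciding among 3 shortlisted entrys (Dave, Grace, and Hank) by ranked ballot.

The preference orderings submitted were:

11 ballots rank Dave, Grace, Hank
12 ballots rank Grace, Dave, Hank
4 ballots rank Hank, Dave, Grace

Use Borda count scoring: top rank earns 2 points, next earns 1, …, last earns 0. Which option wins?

Borda scores:
  Dave: 11·2 + 12·1 + 4·1 = 38
  Grace: 11·1 + 12·2 + 4·0 = 35
  Hank: 11·0 + 12·0 + 4·2 = 8
Dave has the highest total.

Dave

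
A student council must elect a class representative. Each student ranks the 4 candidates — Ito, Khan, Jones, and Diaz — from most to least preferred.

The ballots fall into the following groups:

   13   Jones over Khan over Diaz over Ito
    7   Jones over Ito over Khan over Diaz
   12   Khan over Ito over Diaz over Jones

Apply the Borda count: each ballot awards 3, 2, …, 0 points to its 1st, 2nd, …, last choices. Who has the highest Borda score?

Khan

Borda scores:
  Ito: 13·0 + 7·2 + 12·2 = 38
  Khan: 13·2 + 7·1 + 12·3 = 69
  Jones: 13·3 + 7·3 + 12·0 = 60
  Diaz: 13·1 + 7·0 + 12·1 = 25
Khan has the highest total.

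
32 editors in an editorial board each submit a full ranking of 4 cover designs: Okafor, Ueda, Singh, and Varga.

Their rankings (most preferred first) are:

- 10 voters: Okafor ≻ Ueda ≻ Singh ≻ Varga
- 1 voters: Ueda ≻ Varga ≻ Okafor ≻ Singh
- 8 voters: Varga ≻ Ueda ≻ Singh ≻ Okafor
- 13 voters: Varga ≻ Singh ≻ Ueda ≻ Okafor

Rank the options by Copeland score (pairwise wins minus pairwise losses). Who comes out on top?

Pairwise results:
  Okafor vs Ueda: Ueda wins 22–10.
  Okafor vs Singh: Singh wins 21–11.
  Okafor vs Varga: Varga wins 22–10.
  Ueda vs Singh: Ueda wins 19–13.
  Ueda vs Varga: Varga wins 21–11.
  Singh vs Varga: Varga wins 22–10.
Copeland scores (wins − losses):
  Okafor: 0 − 3 = -3
  Ueda: 2 − 1 = 1
  Singh: 1 − 2 = -1
  Varga: 3 − 0 = 3
Varga has the best Copeland score.

Varga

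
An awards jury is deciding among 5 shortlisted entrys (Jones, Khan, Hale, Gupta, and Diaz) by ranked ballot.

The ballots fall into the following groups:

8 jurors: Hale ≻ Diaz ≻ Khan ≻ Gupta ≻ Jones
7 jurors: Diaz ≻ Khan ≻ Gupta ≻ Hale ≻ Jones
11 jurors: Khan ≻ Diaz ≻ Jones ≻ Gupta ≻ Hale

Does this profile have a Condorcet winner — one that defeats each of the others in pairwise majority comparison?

Head-to-head results (26 voters total):
Jones vs Khan: Khan wins 26–0.
Jones vs Hale: Hale wins 15–11.
Jones vs Gupta: Gupta wins 15–11.
Jones vs Diaz: Diaz wins 26–0.
Khan vs Hale: Khan wins 18–8.
Khan vs Gupta: Khan wins 26–0.
Khan vs Diaz: Diaz wins 15–11.
Hale vs Gupta: Gupta wins 18–8.
Hale vs Diaz: Diaz wins 18–8.
Gupta vs Diaz: Diaz wins 26–0.
Diaz beats each rival — Jones (26–0), Khan (15–11), Hale (18–8), Gupta (26–0) — so Diaz is the Condorcet winner.

Yes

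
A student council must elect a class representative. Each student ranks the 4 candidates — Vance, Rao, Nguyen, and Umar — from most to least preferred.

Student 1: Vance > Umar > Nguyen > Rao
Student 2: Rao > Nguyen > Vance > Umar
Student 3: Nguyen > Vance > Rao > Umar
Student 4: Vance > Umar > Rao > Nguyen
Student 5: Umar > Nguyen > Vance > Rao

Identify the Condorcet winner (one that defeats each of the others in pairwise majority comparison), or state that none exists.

None — there is no Condorcet winner

Head-to-head results (5 voters total):
Vance vs Rao: Vance wins 4–1.
Vance vs Nguyen: Nguyen wins 3–2.
Vance vs Umar: Vance wins 4–1.
Rao vs Nguyen: Nguyen wins 3–2.
Rao vs Umar: Umar wins 3–2.
Nguyen vs Umar: Umar wins 3–2.
No candidate beats all others: Vance beats Umar beats Nguyen beats Vance, a majority cycle.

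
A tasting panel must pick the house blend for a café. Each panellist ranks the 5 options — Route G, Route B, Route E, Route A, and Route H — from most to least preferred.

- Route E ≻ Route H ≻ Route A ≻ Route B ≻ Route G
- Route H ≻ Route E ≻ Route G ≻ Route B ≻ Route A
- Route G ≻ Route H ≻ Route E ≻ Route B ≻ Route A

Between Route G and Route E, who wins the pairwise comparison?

Ballots ranking Route G above Route E: 1.
Ballots ranking Route E above Route G: 2.
Route E wins the head-to-head, 2–1.

Route E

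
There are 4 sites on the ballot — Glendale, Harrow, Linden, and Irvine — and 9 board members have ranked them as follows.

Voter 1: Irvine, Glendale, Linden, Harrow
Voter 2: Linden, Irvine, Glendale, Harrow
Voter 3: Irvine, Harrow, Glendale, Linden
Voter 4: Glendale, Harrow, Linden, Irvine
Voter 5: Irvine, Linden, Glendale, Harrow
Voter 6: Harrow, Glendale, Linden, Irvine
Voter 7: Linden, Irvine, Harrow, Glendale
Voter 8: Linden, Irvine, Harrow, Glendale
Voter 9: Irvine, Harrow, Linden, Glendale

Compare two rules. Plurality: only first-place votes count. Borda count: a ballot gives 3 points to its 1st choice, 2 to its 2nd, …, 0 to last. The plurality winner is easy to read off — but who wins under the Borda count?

Plurality first-place counts: Glendale 1, Harrow 1, Linden 3, Irvine 4 → Irvine.
Borda totals: Glendale 10, Harrow 11, Linden 15, Irvine 18 → Irvine.

Irvine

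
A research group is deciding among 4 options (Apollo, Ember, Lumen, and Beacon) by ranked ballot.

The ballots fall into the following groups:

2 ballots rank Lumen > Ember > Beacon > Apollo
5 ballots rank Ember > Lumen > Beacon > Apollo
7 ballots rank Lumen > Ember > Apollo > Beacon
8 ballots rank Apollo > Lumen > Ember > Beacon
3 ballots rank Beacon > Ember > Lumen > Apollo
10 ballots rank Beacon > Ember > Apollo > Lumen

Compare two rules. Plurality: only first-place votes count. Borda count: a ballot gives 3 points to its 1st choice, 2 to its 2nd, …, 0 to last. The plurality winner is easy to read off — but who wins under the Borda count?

Ember

Plurality first-place counts: Apollo 8, Ember 5, Lumen 9, Beacon 13 → Beacon.
Borda totals: Apollo 41, Ember 67, Lumen 56, Beacon 46 → Ember.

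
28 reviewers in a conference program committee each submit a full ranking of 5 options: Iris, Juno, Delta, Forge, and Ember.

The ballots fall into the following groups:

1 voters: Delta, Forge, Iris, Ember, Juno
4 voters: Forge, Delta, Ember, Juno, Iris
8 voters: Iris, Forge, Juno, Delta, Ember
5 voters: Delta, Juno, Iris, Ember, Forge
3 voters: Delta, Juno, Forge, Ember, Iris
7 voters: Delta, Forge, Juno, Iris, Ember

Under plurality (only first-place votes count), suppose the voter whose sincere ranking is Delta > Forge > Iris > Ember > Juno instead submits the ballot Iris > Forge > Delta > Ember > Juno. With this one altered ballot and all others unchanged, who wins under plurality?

First-place totals with the altered ballot: Iris 9, Juno 0, Delta 15, Forge 4, Ember 0.
The winner is unchanged: still Delta.

Delta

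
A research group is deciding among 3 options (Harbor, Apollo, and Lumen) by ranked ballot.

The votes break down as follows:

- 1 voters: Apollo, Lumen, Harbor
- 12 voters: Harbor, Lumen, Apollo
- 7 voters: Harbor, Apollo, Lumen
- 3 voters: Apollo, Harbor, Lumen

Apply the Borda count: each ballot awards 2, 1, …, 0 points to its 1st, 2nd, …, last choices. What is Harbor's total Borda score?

Borda scores:
  Harbor: 0 + 12·2 + 7·2 + 3·1 = 41
  Apollo: 2 + 12·0 + 7·1 + 3·2 = 15
  Lumen: 1 + 12·1 + 7·0 + 3·0 = 13

41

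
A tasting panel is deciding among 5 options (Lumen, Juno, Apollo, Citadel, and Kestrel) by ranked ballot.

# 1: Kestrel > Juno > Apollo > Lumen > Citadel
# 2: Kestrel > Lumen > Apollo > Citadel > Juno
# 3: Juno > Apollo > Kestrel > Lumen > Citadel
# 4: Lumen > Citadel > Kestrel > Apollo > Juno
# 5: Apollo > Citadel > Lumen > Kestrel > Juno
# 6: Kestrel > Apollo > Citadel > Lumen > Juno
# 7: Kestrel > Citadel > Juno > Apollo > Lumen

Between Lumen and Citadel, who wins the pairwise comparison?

Ballots ranking Lumen above Citadel: 4.
Ballots ranking Citadel above Lumen: 3.
Lumen wins the head-to-head, 4–3.

Lumen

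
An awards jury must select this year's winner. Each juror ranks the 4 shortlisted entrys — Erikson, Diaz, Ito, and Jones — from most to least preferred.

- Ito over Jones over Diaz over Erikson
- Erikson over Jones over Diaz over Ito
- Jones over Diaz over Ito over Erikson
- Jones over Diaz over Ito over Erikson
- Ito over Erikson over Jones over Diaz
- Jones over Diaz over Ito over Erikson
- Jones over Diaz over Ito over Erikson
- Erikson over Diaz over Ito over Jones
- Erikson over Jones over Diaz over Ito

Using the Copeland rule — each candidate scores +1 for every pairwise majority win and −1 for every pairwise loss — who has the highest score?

Pairwise results:
  Erikson vs Diaz: Diaz wins 5–4.
  Erikson vs Ito: Ito wins 6–3.
  Erikson vs Jones: Jones wins 5–4.
  Diaz vs Ito: Diaz wins 7–2.
  Diaz vs Jones: Jones wins 8–1.
  Ito vs Jones: Jones wins 6–3.
Copeland scores (wins − losses):
  Erikson: 0 − 3 = -3
  Diaz: 2 − 1 = 1
  Ito: 1 − 2 = -1
  Jones: 3 − 0 = 3
Jones has the best Copeland score.

Jones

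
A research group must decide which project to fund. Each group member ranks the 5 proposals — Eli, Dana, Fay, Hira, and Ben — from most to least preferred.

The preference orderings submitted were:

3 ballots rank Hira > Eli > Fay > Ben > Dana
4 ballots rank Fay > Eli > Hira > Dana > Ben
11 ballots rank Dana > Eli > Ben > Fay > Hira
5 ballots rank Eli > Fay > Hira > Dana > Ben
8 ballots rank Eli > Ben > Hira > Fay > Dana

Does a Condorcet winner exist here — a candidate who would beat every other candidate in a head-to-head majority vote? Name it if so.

Head-to-head results (31 voters total):
Eli vs Dana: Eli wins 20–11.
Eli vs Fay: Eli wins 27–4.
Eli vs Hira: Eli wins 28–3.
Eli vs Ben: Eli wins 31–0.
Dana vs Fay: Fay wins 20–11.
Dana vs Hira: Hira wins 20–11.
Dana vs Ben: Dana wins 20–11.
Fay vs Hira: Fay wins 20–11.
Fay vs Ben: Ben wins 19–12.
Hira vs Ben: Ben wins 19–12.
Eli beats each rival — Dana (20–11), Fay (27–4), Hira (28–3), Ben (31–0) — so Eli is the Condorcet winner.

Eli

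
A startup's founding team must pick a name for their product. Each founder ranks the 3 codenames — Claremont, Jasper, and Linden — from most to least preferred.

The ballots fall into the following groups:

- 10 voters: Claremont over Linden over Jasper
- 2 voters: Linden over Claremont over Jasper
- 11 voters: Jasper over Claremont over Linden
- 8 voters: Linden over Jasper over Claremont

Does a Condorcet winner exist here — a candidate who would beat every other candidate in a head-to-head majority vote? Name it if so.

Head-to-head results (31 voters total):
Claremont vs Jasper: Jasper wins 19–12.
Claremont vs Linden: Claremont wins 21–10.
Jasper vs Linden: Linden wins 20–11.
No candidate beats all others: Claremont beats Linden beats Jasper beats Claremont, a majority cycle.

There is no Condorcet winner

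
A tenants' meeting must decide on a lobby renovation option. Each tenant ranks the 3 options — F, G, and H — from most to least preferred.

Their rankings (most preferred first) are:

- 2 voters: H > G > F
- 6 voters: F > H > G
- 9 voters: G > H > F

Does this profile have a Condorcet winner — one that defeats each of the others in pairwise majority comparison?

Yes

Head-to-head results (17 voters total):
F vs G: G wins 11–6.
F vs H: H wins 11–6.
G vs H: G wins 9–8.
G beats each rival — F (11–6), H (9–8) — so G is the Condorcet winner.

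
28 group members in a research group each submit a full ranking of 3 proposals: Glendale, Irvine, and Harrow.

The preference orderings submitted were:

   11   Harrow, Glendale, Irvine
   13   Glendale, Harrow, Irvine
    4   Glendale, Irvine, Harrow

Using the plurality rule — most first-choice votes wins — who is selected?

Glendale

First-place vote totals:
  Glendale: 17
  Irvine: 0
  Harrow: 11
Glendale has the most first-place votes.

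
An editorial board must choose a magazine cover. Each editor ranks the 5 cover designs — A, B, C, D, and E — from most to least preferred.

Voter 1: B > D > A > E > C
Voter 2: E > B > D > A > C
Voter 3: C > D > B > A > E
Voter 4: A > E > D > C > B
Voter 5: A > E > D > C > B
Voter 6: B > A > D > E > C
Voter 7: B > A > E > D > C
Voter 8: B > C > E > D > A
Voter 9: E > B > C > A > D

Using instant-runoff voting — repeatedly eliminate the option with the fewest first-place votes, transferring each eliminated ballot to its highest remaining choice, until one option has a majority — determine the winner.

Round 1: B 4, A 2, E 2, C 1, D 0. D has the fewest and is eliminated.
Round 2: B 4, A 2, E 2, C 1. C has the fewest and is eliminated.
Round 3: B 5, A 2, E 2. B has a majority.

B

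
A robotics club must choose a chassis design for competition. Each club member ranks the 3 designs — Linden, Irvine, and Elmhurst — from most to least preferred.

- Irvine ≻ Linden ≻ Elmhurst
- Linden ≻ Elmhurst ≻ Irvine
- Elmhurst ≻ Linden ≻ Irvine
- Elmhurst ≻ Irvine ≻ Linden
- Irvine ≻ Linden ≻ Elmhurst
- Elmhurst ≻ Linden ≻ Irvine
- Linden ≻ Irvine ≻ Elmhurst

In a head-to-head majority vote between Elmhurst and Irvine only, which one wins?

Elmhurst

Ballots ranking Elmhurst above Irvine: 4.
Ballots ranking Irvine above Elmhurst: 3.
Elmhurst wins the head-to-head, 4–3.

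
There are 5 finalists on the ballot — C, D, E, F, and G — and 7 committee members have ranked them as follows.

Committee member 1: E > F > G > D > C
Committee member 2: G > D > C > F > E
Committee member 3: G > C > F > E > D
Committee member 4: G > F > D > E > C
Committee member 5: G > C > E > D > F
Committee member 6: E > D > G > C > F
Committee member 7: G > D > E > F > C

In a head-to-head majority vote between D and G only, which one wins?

Ballots ranking D above G: 1.
Ballots ranking G above D: 6.
G wins the head-to-head, 6–1.

G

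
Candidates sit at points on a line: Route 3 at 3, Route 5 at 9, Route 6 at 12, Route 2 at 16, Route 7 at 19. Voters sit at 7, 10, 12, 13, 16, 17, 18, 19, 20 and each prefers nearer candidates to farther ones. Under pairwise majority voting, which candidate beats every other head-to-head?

Route 2

With single-peaked preferences on a line, the Condorcet winner is the candidate closest to the median voter.
The median voter (position 16) is closest to Route 2 at 16.
Check: Route 2 vs Route 5 — voters closer to Route 2: 6 of 9.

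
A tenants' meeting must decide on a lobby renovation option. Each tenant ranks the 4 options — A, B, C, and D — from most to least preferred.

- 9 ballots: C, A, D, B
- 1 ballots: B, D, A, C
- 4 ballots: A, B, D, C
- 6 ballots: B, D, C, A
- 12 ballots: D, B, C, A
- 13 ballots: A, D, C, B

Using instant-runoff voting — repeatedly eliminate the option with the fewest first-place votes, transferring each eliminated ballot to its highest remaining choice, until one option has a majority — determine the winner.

A

Round 1: A 17, D 12, C 9, B 7. B has the fewest and is eliminated.
Round 2: D 19, A 17, C 9. C has the fewest and is eliminated.
Round 3: A 26, D 19. A has a majority.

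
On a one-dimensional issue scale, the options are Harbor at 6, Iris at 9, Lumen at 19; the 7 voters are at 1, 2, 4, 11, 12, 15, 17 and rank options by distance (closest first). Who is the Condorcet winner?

With single-peaked preferences on a line, the Condorcet winner is the candidate closest to the median voter.
The median voter (position 11) is closest to Iris at 9.
Check: Iris vs Harbor — voters closer to Iris: 4 of 7.

Iris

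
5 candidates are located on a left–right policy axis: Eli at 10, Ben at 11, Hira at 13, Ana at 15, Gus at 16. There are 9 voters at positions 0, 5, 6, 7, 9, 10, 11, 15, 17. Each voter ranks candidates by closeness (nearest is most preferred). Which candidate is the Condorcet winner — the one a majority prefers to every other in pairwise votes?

With single-peaked preferences on a line, the Condorcet winner is the candidate closest to the median voter.
The median voter (position 9) is closest to Eli at 10.
Check: Eli vs Ana — voters closer to Eli: 7 of 9.

Eli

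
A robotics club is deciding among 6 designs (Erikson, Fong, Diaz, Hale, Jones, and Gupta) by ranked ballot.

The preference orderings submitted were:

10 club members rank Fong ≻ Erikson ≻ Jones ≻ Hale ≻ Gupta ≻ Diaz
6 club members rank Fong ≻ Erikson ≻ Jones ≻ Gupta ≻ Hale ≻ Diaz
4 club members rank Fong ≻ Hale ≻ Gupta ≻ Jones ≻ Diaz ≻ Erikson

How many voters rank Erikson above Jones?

16

Ballots ranking Erikson above Jones: 10+6 = 16.
Ballots ranking Jones above Erikson: 4.
So 16 of 20 voters prefer Erikson to Jones.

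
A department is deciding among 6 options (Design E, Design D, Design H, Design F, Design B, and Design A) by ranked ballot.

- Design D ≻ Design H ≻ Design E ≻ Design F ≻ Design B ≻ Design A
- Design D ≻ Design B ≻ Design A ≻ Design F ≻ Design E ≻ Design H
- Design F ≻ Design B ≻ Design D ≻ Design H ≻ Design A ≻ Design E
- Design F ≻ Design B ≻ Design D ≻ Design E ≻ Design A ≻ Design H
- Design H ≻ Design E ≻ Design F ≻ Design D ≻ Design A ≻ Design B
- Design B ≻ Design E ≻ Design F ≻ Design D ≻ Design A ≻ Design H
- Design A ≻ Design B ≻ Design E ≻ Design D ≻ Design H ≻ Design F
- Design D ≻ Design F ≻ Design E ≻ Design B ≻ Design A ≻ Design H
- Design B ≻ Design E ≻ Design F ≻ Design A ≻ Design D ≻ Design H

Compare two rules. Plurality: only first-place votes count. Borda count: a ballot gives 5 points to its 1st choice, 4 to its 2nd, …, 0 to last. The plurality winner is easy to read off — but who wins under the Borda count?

Plurality first-place counts: Design E 0, Design D 3, Design H 1, Design F 2, Design B 2, Design A 1 → Design D.
Borda totals: Design E 24, Design D 28, Design H 12, Design F 27, Design B 29, Design A 15 → Design B.

Design B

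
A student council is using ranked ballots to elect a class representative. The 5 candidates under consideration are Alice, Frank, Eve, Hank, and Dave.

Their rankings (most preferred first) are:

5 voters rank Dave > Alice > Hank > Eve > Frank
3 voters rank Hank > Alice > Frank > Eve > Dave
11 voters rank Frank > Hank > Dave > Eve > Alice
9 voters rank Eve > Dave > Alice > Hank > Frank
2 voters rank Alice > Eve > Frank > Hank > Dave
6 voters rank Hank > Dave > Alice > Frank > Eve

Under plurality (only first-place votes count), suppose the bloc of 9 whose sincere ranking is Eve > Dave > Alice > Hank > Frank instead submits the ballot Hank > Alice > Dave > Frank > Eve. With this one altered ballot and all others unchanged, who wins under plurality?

First-place totals with the altered ballot: Alice 2, Frank 11, Eve 0, Hank 18, Dave 5.
The switch changes the winner from Frank to Hank.

Hank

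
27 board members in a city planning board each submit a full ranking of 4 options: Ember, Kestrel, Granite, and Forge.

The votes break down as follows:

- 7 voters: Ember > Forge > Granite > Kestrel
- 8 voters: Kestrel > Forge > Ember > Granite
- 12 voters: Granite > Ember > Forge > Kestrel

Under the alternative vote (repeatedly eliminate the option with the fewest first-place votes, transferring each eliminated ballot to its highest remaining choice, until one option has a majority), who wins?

Round 1: Granite 12, Kestrel 8, Ember 7, Forge 0. Forge has the fewest and is eliminated.
Round 2: Granite 12, Kestrel 8, Ember 7. Ember has the fewest and is eliminated.
Round 3: Granite 19, Kestrel 8. Granite has a majority.

Granite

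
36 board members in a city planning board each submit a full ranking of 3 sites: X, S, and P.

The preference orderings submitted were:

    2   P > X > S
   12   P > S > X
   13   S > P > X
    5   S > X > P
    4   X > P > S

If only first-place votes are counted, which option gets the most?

First-place vote totals:
  X: 4
  S: 18
  P: 14
S has the most first-place votes.

S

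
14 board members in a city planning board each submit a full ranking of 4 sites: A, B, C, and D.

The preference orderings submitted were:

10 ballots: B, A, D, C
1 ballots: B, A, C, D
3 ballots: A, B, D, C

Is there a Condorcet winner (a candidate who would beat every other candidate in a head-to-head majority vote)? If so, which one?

B

Head-to-head results (14 voters total):
A vs B: B wins 11–3.
A vs C: A wins 14–0.
A vs D: A wins 14–0.
B vs C: B wins 14–0.
B vs D: B wins 14–0.
C vs D: D wins 13–1.
B beats each rival — A (11–3), C (14–0), D (14–0) — so B is the Condorcet winner.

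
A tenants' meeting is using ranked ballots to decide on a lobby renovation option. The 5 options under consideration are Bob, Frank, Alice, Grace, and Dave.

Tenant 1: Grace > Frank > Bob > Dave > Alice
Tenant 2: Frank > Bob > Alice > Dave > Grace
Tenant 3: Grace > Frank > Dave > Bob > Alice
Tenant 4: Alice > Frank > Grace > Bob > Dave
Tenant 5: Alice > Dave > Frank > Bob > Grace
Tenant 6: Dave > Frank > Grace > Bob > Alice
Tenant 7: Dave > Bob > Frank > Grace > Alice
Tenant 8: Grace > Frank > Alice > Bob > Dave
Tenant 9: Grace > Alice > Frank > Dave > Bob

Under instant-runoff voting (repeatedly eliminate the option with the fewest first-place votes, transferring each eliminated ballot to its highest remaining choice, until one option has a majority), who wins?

Grace

Round 1: Grace 4, Alice 2, Dave 2, Frank 1, Bob 0. Bob has the fewest and is eliminated.
Round 2: Grace 4, Alice 2, Dave 2, Frank 1. Frank has the fewest and is eliminated.
Round 3: Grace 4, Alice 3, Dave 2. Dave has the fewest and is eliminated.
Round 4: Grace 6, Alice 3. Grace has a majority.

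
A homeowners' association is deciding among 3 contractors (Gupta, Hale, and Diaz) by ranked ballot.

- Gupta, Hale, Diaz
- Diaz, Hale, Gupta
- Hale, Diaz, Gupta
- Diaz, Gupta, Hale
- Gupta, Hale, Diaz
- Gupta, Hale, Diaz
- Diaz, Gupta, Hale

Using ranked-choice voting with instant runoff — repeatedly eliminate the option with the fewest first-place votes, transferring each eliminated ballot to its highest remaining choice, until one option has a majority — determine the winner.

Diaz

Round 1: Gupta 3, Diaz 3, Hale 1. Hale has the fewest and is eliminated.
Round 2: Diaz 4, Gupta 3. Diaz has a majority.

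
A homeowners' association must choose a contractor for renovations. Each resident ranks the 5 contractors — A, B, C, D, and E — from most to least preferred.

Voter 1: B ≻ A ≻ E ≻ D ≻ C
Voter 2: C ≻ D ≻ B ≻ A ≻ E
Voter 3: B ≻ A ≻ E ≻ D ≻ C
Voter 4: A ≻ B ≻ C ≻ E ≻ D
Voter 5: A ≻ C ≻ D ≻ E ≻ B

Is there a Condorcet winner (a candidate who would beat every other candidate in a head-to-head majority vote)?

Head-to-head results (5 voters total):
A vs B: B wins 3–2.
A vs C: A wins 4–1.
A vs D: A wins 4–1.
A vs E: A wins 5–0.
B vs C: B wins 3–2.
B vs D: B wins 3–2.
B vs E: B wins 4–1.
C vs D: C wins 3–2.
C vs E: C wins 3–2.
D vs E: E wins 3–2.
B beats each rival — A (3–2), C (3–2), D (3–2), E (4–1) — so B is the Condorcet winner.

Yes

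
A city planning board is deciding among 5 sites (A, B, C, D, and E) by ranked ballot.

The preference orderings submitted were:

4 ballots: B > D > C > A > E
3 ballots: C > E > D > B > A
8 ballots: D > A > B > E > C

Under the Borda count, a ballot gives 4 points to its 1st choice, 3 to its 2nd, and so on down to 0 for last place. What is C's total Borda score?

20

Borda scores:
  A: 4·1 + 3·0 + 8·3 = 28
  B: 4·4 + 3·1 + 8·2 = 35
  C: 4·2 + 3·4 + 8·0 = 20
  D: 4·3 + 3·2 + 8·4 = 50
  E: 4·0 + 3·3 + 8·1 = 17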